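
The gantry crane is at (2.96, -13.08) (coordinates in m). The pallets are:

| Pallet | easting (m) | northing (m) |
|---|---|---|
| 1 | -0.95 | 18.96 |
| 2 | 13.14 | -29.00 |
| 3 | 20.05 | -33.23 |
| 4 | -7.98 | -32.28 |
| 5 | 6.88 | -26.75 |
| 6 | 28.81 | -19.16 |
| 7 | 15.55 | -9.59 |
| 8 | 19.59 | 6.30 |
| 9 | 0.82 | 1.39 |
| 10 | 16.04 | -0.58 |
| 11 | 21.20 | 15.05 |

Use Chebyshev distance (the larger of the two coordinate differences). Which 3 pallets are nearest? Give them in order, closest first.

7, 10, 5

Distances from (2.96, -13.08):
1: max(|-3.91|, |32.04|) = 32.04 m
2: max(|10.18|, |-15.92|) = 15.92 m
3: max(|17.09|, |-20.15|) = 20.15 m
4: max(|-10.94|, |-19.20|) = 19.20 m
5: max(|3.92|, |-13.67|) = 13.67 m
6: max(|25.85|, |-6.08|) = 25.85 m
7: max(|12.59|, |3.49|) = 12.59 m
8: max(|16.63|, |19.38|) = 19.38 m
9: max(|-2.14|, |14.47|) = 14.47 m
10: max(|13.08|, |12.50|) = 13.08 m
11: max(|18.24|, |28.13|) = 28.13 m
Sorted: 7 (12.59 m) < 10 (13.08 m) < 5 (13.67 m) < 9 (14.47 m) < 2 (15.92 m) < …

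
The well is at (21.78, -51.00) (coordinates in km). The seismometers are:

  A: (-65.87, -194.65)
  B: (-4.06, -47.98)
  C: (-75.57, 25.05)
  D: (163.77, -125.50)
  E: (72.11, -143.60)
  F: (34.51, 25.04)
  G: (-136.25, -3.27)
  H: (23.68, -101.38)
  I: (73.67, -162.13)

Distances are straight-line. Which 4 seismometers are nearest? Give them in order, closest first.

Distances from (21.78, -51.00):
A: √((-87.65)² + (-143.65)²) = √(7682.5225 + 20635.3225) = 168.28 km
B: √((-25.84)² + (3.02)²) = √(667.7056 + 9.1204) = 26.02 km
C: √((-97.35)² + (76.05)²) = √(9477.0225 + 5783.6025) = 123.53 km
D: √((141.99)² + (-74.50)²) = √(20161.1601 + 5550.2500) = 160.35 km
E: √((50.33)² + (-92.60)²) = √(2533.1089 + 8574.7600) = 105.39 km
F: √((12.73)² + (76.04)²) = √(162.0529 + 5782.0816) = 77.10 km
G: √((-158.03)² + (47.73)²) = √(24973.4809 + 2278.1529) = 165.08 km
H: √((1.90)² + (-50.38)²) = √(3.6100 + 2538.1444) = 50.42 km
I: √((51.89)² + (-111.13)²) = √(2692.5721 + 12349.8769) = 122.65 km
Sorted: B (26.02 km) < H (50.42 km) < F (77.10 km) < E (105.39 km) < I (122.65 km) < C (123.53 km) < …

B, H, F, E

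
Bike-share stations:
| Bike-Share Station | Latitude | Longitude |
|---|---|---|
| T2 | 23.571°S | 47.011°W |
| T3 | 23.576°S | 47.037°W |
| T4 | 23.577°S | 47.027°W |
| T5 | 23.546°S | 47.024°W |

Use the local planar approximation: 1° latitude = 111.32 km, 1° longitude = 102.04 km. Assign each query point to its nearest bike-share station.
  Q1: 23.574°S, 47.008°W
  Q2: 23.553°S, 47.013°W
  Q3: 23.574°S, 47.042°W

Q1 at 23.574°S, 47.008°W:
  T2: 0.453 km
  T3: 2.968 km
  T4: 1.967 km
  T5: 3.519 km
  → nearest: T2 (0.453 km)
Q2 at 23.553°S, 47.013°W:
  T2: 2.014 km
  T3: 3.543 km
  T4: 3.030 km
  T5: 1.366 km
  → nearest: T5 (1.366 km)
Q3 at 23.574°S, 47.042°W:
  T2: 3.181 km
  T3: 0.557 km
  T4: 1.567 km
  T5: 3.618 km
  → nearest: T3 (0.557 km)

Q1→T2; Q2→T5; Q3→T3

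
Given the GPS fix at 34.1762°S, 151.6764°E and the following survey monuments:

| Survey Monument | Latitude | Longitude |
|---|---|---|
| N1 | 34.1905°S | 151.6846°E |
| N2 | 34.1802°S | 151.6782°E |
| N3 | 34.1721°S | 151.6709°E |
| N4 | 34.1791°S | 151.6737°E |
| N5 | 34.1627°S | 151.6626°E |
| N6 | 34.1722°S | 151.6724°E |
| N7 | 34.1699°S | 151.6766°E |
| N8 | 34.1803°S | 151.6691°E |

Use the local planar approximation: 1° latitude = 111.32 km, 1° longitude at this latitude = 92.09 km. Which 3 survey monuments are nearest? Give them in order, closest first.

N4, N2, N6

Distances from 34.1762°S, 151.6764°E:
N1: √((-0.0143·111.32)² + (0.0082·92.09)²) = √(2.534069 + 0.570233) = 1.7619 km
N2: √((-0.0040·111.32)² + (0.0018·92.09)²) = √(0.198274 + 0.027477) = 0.4751 km
N3: √((0.0041·111.32)² + (-0.0055·92.09)²) = √(0.208312 + 0.256537) = 0.6818 km
N4: √((-0.0029·111.32)² + (-0.0027·92.09)²) = √(0.104218 + 0.061823) = 0.4075 km
N5: √((0.0135·111.32)² + (-0.0138·92.09)²) = √(2.258468 + 1.615039) = 1.9681 km
N6: √((0.0040·111.32)² + (-0.0040·92.09)²) = √(0.198274 + 0.135689) = 0.5779 km
N7: √((0.0063·111.32)² + (0.0002·92.09)²) = √(0.491844 + 0.000339) = 0.7016 km
N8: √((-0.0041·111.32)² + (-0.0073·92.09)²) = √(0.208312 + 0.451929) = 0.8126 km
Sorted: N4 (0.4075 km) < N2 (0.4751 km) < N6 (0.5779 km) < N3 (0.6818 km) < N7 (0.7016 km) < …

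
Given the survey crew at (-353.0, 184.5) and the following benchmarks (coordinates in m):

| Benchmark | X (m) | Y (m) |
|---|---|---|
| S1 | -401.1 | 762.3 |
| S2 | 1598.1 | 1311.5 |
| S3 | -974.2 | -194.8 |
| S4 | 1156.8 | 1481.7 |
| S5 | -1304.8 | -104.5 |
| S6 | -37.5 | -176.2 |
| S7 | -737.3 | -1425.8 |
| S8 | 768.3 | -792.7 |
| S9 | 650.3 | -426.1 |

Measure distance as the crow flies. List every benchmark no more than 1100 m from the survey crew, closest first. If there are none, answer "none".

Distances from (-353.0, 184.5):
S1: 579.8 m
S2: 2253.2 m
S3: 727.8 m
S4: 1990.5 m
S5: 994.7 m
S6: 479.2 m
S7: 1655.5 m
S8: 1487.4 m
S9: 1174.5 m
Threshold 1100 m: S6 (479.2 m), S1 (579.8 m), S3 (727.8 m), S5 (994.7 m) are within range.

S6, S1, S3, S5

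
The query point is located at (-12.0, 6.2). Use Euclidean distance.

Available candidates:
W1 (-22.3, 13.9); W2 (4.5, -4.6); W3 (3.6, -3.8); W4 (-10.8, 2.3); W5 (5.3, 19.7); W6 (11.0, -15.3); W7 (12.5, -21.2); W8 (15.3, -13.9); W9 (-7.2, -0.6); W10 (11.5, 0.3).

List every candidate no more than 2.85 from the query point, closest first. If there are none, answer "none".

none

Distances from (-12.0, 6.2):
W1: √((-10.3)² + (7.7)²) = √(106.090 + 59.290) = 12.9
W2: √((16.5)² + (-10.8)²) = √(272.250 + 116.640) = 19.7
W3: √((15.6)² + (-10.0)²) = √(243.360 + 100.000) = 18.5
W4: √((1.2)² + (-3.9)²) = √(1.440 + 15.210) = 4.1
W5: √((17.3)² + (13.5)²) = √(299.290 + 182.250) = 21.9
W6: √((23.0)² + (-21.5)²) = √(529.000 + 462.250) = 31.5
W7: √((24.5)² + (-27.4)²) = √(600.250 + 750.760) = 36.8
W8: √((27.3)² + (-20.1)²) = √(745.290 + 404.010) = 33.9
W9: √((4.8)² + (-6.8)²) = √(23.040 + 46.240) = 8.3
W10: √((23.5)² + (-5.9)²) = √(552.250 + 34.810) = 24.2
Threshold 2.85: none within range.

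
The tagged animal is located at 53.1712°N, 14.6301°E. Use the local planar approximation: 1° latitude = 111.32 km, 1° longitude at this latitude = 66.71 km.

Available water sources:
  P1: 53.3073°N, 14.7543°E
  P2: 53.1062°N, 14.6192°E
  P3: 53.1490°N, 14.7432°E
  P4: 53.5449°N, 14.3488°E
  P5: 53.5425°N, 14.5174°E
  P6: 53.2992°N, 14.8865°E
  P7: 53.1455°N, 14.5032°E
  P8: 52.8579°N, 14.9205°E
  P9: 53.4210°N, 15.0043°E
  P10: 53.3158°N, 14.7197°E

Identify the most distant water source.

Distances from 53.1712°N, 14.6301°E:
P1: 17.2682 km
P2: 7.2722 km
P3: 7.9393 km
P4: 45.6369 km
P5: 42.0113 km
P6: 22.2620 km
P7: 8.9359 km
P8: 39.8958 km
P9: 37.3686 km
P10: 17.1708 km
Maximum: P4 at 45.6369 km.

P4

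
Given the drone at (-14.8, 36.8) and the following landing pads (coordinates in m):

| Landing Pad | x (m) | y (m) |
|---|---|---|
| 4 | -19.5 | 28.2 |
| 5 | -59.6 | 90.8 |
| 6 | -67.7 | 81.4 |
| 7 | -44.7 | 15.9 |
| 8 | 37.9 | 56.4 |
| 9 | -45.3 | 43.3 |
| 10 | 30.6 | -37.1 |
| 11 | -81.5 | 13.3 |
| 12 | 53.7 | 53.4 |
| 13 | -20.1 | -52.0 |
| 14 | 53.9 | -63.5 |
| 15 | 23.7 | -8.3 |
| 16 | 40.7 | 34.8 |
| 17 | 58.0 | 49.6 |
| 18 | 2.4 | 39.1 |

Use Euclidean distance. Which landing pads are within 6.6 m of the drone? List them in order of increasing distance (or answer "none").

none

Distances from (-14.8, 36.8):
4: 9.8 m
5: 70.2 m
6: 69.2 m
7: 36.5 m
8: 56.2 m
9: 31.2 m
10: 86.7 m
11: 70.7 m
12: 70.5 m
13: 89.0 m
14: 121.6 m
15: 59.3 m
16: 55.5 m
17: 73.9 m
18: 17.4 m
Threshold 6.6 m: none within range.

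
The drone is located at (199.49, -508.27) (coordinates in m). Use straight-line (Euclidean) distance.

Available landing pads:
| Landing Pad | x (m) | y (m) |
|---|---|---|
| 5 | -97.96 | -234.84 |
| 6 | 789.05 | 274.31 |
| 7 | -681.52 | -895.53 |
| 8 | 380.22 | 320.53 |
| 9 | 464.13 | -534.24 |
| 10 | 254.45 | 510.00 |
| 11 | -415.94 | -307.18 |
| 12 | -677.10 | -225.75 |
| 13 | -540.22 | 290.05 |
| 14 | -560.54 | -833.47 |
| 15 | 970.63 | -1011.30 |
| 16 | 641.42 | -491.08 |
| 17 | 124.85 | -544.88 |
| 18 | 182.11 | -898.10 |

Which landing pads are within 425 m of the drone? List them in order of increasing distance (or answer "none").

Distances from (199.49, -508.27):
5: √((-297.45)² + (273.43)²) = √(88476.5025 + 74763.9649) = 404.03 m
6: √((589.56)² + (782.58)²) = √(347580.9936 + 612431.4564) = 979.80 m
7: √((-881.01)² + (-387.26)²) = √(776178.6201 + 149970.3076) = 962.37 m
8: √((180.73)² + (828.80)²) = √(32663.3329 + 686909.4400) = 848.28 m
9: √((264.64)² + (-25.97)²) = √(70034.3296 + 674.4409) = 265.91 m
10: √((54.96)² + (1018.27)²) = √(3020.6016 + 1036873.7929) = 1019.75 m
11: √((-615.43)² + (201.09)²) = √(378754.0849 + 40437.1881) = 647.45 m
12: √((-876.59)² + (282.52)²) = √(768410.0281 + 79817.5504) = 920.99 m
13: √((-739.71)² + (798.32)²) = √(547170.8841 + 637314.8224) = 1088.34 m
14: √((-760.03)² + (-325.20)²) = √(577645.6009 + 105755.0400) = 826.68 m
15: √((771.14)² + (-503.03)²) = √(594656.8996 + 253039.1809) = 920.70 m
16: √((441.93)² + (17.19)²) = √(195302.1249 + 295.4961) = 442.26 m
17: √((-74.64)² + (-36.61)²) = √(5571.1296 + 1340.2921) = 83.13 m
18: √((-17.38)² + (-389.83)²) = √(302.0644 + 151967.4289) = 390.22 m
Threshold 425 m: 17 (83.13 m), 9 (265.91 m), 18 (390.22 m), 5 (404.03 m) are within range.

17, 9, 18, 5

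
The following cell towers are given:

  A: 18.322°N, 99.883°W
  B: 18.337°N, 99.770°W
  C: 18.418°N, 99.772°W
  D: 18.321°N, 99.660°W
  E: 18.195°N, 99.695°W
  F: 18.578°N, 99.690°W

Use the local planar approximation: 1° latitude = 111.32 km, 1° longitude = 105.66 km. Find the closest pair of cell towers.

B and C

Pairwise distances:
A–B: √((0.015·111.32)² + (0.113·105.66)²) = √(2.78823 + 142.55357) = 12.056 km
A–C: √((0.096·111.32)² + (0.111·105.66)²) = √(114.20598 + 137.55208) = 15.867 km
A–D: √((-0.001·111.32)² + (0.223·105.66)²) = √(0.01239 + 555.17633) = 23.562 km
A–E: √((-0.127·111.32)² + (0.188·105.66)²) = √(199.87286 + 394.58167) = 24.381 km
A–F: √((0.256·111.32)² + (0.193·105.66)²) = √(812.13144 + 415.84916) = 35.043 km
B–C: √((0.081·111.32)² + (-0.002·105.66)²) = √(81.30485 + 0.04466) = 9.019 km
B–D: √((-0.016·111.32)² + (0.110·105.66)²) = √(3.17239 + 135.08483) = 11.758 km
B–E: √((-0.142·111.32)² + (0.075·105.66)²) = √(249.87516 + 62.79770) = 17.683 km
B–F: √((0.241·111.32)² + (0.080·105.66)²) = √(719.74802 + 71.44983) = 28.128 km
C–D: √((-0.097·111.32)² + (0.112·105.66)²) = √(116.59767 + 140.04166) = 16.020 km
C–E: √((-0.223·111.32)² + (0.077·105.66)²) = √(616.24885 + 66.19157) = 26.124 km
C–F: √((0.160·111.32)² + (0.082·105.66)²) = √(317.23885 + 75.06698) = 19.807 km
D–E: √((-0.126·111.32)² + (-0.035·105.66)²) = √(196.73765 + 13.67594) = 14.506 km
D–F: √((0.257·111.32)² + (-0.030·105.66)²) = √(818.48861 + 10.04763) = 28.784 km
E–F: √((0.383·111.32)² + (0.005·105.66)²) = √(1817.79098 + 0.27910) = 42.639 km
Closest pair: B–C at 9.019 km.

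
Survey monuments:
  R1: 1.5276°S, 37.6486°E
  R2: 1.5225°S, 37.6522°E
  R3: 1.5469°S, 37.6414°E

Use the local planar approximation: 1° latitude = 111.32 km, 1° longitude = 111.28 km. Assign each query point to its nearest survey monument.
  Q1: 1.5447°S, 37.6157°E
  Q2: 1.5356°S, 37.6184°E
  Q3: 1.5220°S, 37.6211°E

Q1→R3; Q2→R3; Q3→R1

Q1 at 1.5447°S, 37.6157°E:
  R1: 4.1264 km
  R2: 4.7545 km
  R3: 2.8704 km
  → nearest: R3 (2.8704 km)
Q2 at 1.5356°S, 37.6184°E:
  R1: 3.4767 km
  R2: 4.0341 km
  R3: 2.8519 km
  → nearest: R3 (2.8519 km)
Q3 at 1.5220°S, 37.6211°E:
  R1: 3.1231 km
  R2: 3.4613 km
  R3: 3.5758 km
  → nearest: R1 (3.1231 km)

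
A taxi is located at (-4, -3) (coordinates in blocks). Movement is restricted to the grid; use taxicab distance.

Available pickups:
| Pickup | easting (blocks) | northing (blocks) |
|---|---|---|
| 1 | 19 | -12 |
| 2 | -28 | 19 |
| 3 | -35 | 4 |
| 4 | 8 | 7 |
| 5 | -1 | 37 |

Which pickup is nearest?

Distances from (-4, -3):
1: |23| + |-9| = 23 + 9 = 32 blocks
2: |-24| + |22| = 24 + 22 = 46 blocks
3: |-31| + |7| = 31 + 7 = 38 blocks
4: |12| + |10| = 12 + 10 = 22 blocks
5: |3| + |40| = 3 + 40 = 43 blocks
Minimum: 4 at 22 blocks.

4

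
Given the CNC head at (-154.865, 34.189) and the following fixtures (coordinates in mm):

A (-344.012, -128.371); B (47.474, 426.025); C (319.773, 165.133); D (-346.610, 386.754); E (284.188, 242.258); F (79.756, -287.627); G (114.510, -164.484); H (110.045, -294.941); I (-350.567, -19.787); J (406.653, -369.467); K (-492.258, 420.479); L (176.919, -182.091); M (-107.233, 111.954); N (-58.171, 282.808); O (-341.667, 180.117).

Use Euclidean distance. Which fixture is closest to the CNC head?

M

Distances from (-154.865, 34.189):
A: √((-189.147)² + (-162.560)²) = √(35776.58761 + 26425.75360) = 249.404 mm
B: √((202.339)² + (391.836)²) = √(40941.07092 + 153535.45090) = 440.995 mm
C: √((474.638)² + (130.944)²) = √(225281.23104 + 17146.33114) = 492.369 mm
D: √((-191.745)² + (352.565)²) = √(36766.14503 + 124302.07922) = 401.333 mm
E: √((439.053)² + (208.069)²) = √(192767.53681 + 43292.70876) = 485.860 mm
F: √((234.621)² + (-321.816)²) = √(55047.01364 + 103565.53786) = 398.262 mm
G: √((269.375)² + (-198.673)²) = √(72562.89062 + 39470.96093) = 334.715 mm
H: √((264.910)² + (-329.130)²) = √(70177.30810 + 108326.55690) = 422.497 mm
I: √((-195.702)² + (-53.976)²) = √(38299.27280 + 2913.40858) = 203.009 mm
J: √((561.518)² + (-403.656)²) = √(315302.46432 + 162938.16634) = 691.549 mm
K: √((-337.393)² + (386.290)²) = √(113834.03645 + 149219.96410) = 512.888 mm
L: √((331.784)² + (-216.280)²) = √(110080.62266 + 46777.03840) = 396.053 mm
M: √((47.632)² + (77.765)²) = √(2268.80742 + 6047.39522) = 91.193 mm
N: √((96.694)² + (248.619)²) = √(9349.72964 + 61811.40716) = 266.760 mm
O: √((-186.802)² + (145.928)²) = √(34894.98720 + 21294.98118) = 237.044 mm
Minimum: M at 91.193 mm.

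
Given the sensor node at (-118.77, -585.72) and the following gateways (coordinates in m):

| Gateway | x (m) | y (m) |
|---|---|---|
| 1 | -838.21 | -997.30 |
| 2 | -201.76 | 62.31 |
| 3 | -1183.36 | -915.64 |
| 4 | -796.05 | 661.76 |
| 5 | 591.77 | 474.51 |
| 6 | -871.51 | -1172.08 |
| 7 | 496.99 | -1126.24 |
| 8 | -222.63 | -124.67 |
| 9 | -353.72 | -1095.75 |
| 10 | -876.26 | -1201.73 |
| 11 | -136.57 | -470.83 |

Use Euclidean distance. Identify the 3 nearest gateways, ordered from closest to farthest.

Distances from (-118.77, -585.72):
1: 828.85 m
2: 653.32 m
3: 1114.54 m
4: 1419.48 m
5: 1276.31 m
6: 954.17 m
7: 819.34 m
8: 472.60 m
9: 561.54 m
10: 976.35 m
11: 116.26 m
Sorted: 11 (116.26 m) < 8 (472.60 m) < 9 (561.54 m) < 2 (653.32 m) < 7 (819.34 m) < …

11, 8, 9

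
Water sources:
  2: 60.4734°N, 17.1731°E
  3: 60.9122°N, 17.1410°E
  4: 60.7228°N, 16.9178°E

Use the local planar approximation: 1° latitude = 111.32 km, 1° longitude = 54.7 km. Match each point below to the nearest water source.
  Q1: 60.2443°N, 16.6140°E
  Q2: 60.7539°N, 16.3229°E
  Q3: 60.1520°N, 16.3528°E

Q1 at 60.2443°N, 16.6140°E:
  2: √((0.2291·111.32)² + (0.5591·54.7)²) = √(650.424024 + 935.305821) = 39.8212 km
  3: √((0.6679·111.32)² + (0.5270·54.7)²) = √(5528.015884 + 830.990164) = 79.7434 km
  4: √((0.4785·111.32)² + (0.3038·54.7)²) = √(2837.332806 + 276.153271) = 55.7986 km
  → nearest: 2 (39.8212 km)
Q2 at 60.7539°N, 16.3229°E:
  2: √((-0.2805·111.32)² + (0.8502·54.7)²) = √(975.016862 + 2162.802455) = 56.0162 km
  3: √((0.1583·111.32)² + (0.8181·54.7)²) = √(310.533333 + 2002.568765) = 48.0947 km
  4: √((-0.0311·111.32)² + (0.5949·54.7)²) = √(11.985804 + 1058.918633) = 32.7247 km
  → nearest: 4 (32.7247 km)
Q3 at 60.1520°N, 16.3528°E:
  2: √((0.3214·111.32)² + (0.8203·54.7)²) = √(1280.083030 + 2013.353694) = 57.3885 km
  3: √((0.7602·111.32)² + (0.7882·54.7)²) = √(7161.469157 + 1858.863559) = 94.9754 km
  4: √((0.5708·111.32)² + (0.5650·54.7)²) = √(4037.516631 + 955.149930) = 70.6588 km
  → nearest: 2 (57.3885 km)

Q1→2; Q2→4; Q3→2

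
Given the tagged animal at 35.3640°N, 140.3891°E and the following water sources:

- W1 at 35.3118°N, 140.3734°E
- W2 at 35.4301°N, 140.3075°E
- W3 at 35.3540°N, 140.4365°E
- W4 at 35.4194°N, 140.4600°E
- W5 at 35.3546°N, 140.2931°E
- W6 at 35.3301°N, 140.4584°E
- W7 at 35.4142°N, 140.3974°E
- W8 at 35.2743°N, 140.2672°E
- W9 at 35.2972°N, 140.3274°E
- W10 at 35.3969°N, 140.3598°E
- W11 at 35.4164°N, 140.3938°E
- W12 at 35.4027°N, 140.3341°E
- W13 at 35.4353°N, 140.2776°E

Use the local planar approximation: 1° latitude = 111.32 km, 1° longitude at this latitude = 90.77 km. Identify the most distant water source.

Distances from 35.3640°N, 140.3891°E:
W1: 5.9831 km
W2: 10.4405 km
W3: 4.4442 km
W4: 8.9135 km
W5: 8.7765 km
W6: 7.3355 km
W7: 5.6388 km
W8: 14.9043 km
W9: 9.3093 km
W10: 4.5262 km
W11: 5.8487 km
W12: 6.5942 km
W13: 12.8619 km
Maximum: W8 at 14.9043 km.

W8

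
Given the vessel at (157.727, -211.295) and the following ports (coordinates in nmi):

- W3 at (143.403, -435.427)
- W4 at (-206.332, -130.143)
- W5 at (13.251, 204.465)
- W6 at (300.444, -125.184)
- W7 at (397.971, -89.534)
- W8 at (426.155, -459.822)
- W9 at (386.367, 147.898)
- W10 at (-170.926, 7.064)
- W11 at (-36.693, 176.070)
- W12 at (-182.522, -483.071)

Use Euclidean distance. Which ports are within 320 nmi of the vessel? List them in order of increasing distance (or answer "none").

Distances from (157.727, -211.295):
W3: 224.589 nmi
W4: 372.994 nmi
W5: 440.147 nmi
W6: 166.683 nmi
W7: 269.338 nmi
W8: 365.813 nmi
W9: 425.789 nmi
W10: 394.580 nmi
W11: 433.418 nmi
W12: 435.467 nmi
Threshold 320 nmi: W6 (166.683 nmi), W3 (224.589 nmi), W7 (269.338 nmi) are within range.

W6, W3, W7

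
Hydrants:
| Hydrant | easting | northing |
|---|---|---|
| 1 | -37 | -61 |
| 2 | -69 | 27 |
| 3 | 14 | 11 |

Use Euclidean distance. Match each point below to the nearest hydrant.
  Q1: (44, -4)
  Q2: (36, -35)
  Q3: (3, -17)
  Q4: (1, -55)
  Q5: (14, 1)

Q1→3; Q2→3; Q3→3; Q4→1; Q5→3

Q1 at (44, -4):
  1: √((-81)² + (-57)²) = √(6561.000 + 3249.000) = 99.0
  2: √((-113)² + (31)²) = √(12769.000 + 961.000) = 117.2
  3: √((-30)² + (15)²) = √(900.000 + 225.000) = 33.5
  → nearest: 3 (33.5)
Q2 at (36, -35):
  1: √((-73)² + (-26)²) = √(5329.000 + 676.000) = 77.5
  2: √((-105)² + (62)²) = √(11025.000 + 3844.000) = 121.9
  3: √((-22)² + (46)²) = √(484.000 + 2116.000) = 51.0
  → nearest: 3 (51.0)
Q3 at (3, -17):
  1: √((-40)² + (-44)²) = √(1600.000 + 1936.000) = 59.5
  2: √((-72)² + (44)²) = √(5184.000 + 1936.000) = 84.4
  3: √((11)² + (28)²) = √(121.000 + 784.000) = 30.1
  → nearest: 3 (30.1)
Q4 at (1, -55):
  1: √((-38)² + (-6)²) = √(1444.000 + 36.000) = 38.5
  2: √((-70)² + (82)²) = √(4900.000 + 6724.000) = 107.8
  3: √((13)² + (66)²) = √(169.000 + 4356.000) = 67.3
  → nearest: 1 (38.5)
Q5 at (14, 1):
  1: √((-51)² + (-62)²) = √(2601.000 + 3844.000) = 80.3
  2: √((-83)² + (26)²) = √(6889.000 + 676.000) = 87.0
  3: √((0)² + (10)²) = √(0.000 + 100.000) = 10.0
  → nearest: 3 (10.0)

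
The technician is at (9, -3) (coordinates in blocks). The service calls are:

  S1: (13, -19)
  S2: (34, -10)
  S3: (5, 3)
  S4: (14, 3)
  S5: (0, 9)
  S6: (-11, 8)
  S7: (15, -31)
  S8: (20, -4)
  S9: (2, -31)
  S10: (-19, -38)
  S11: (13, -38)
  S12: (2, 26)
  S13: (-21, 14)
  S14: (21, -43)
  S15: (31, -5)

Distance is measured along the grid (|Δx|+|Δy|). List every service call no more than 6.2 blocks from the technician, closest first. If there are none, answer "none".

Distances from (9, -3):
S1: 20 blocks
S2: 32 blocks
S3: 10 blocks
S4: 11 blocks
S5: 21 blocks
S6: 31 blocks
S7: 34 blocks
S8: 12 blocks
S9: 35 blocks
S10: 63 blocks
S11: 39 blocks
S12: 36 blocks
S13: 47 blocks
S14: 52 blocks
S15: 24 blocks
Threshold 6.2 blocks: none within range.

none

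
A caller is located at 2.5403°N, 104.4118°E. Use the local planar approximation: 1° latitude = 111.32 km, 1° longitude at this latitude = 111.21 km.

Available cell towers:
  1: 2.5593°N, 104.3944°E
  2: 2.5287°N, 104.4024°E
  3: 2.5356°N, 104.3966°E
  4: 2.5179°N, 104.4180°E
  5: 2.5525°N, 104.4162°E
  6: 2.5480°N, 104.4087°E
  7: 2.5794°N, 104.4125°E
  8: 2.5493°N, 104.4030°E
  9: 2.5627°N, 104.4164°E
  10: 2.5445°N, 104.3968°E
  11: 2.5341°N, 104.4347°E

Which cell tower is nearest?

Distances from 2.5403°N, 104.4118°E:
1: √((0.0190·111.32)² + (-0.0174·111.21)²) = √(4.473563 + 3.744434) = 2.8667 km
2: √((-0.0116·111.32)² + (-0.0094·111.21)²) = √(1.667487 + 1.092807) = 1.6614 km
3: √((-0.0047·111.32)² + (-0.0152·111.21)²) = √(0.273742 + 2.857425) = 1.7695 km
4: √((-0.0224·111.32)² + (0.0062·111.21)²) = √(6.217881 + 0.475413) = 2.5871 km
5: √((0.0122·111.32)² + (0.0044·111.21)²) = √(1.844446 + 0.239438) = 1.4436 km
6: √((0.0077·111.32)² + (-0.0031·111.21)²) = √(0.734730 + 0.118853) = 0.9239 km
7: √((0.0391·111.32)² + (0.0007·111.21)²) = √(18.945231 + 0.006060) = 4.3533 km
8: √((0.0090·111.32)² + (-0.0088·111.21)²) = √(1.003764 + 0.957752) = 1.4005 km
9: √((0.0224·111.32)² + (0.0046·111.21)²) = √(6.217881 + 0.261700) = 2.5455 km
10: √((0.0042·111.32)² + (-0.0150·111.21)²) = √(0.218597 + 2.782724) = 1.7324 km
11: √((-0.0062·111.32)² + (0.0229·111.21)²) = √(0.476354 + 6.485727) = 2.6386 km
Minimum: 6 at 0.9239 km.

6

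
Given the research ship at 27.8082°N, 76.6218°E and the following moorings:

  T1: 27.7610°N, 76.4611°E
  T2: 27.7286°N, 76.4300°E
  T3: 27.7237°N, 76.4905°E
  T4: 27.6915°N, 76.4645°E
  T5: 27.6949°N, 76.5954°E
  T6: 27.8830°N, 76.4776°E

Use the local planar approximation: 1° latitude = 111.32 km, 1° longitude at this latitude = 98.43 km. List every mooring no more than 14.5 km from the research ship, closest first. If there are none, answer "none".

Distances from 27.8082°N, 76.6218°E:
T1: 16.6676 km
T2: 20.8550 km
T3: 15.9847 km
T4: 20.2112 km
T5: 12.8775 km
T6: 16.4558 km
Threshold 14.5 km: T5 (12.8775 km) is within range.

T5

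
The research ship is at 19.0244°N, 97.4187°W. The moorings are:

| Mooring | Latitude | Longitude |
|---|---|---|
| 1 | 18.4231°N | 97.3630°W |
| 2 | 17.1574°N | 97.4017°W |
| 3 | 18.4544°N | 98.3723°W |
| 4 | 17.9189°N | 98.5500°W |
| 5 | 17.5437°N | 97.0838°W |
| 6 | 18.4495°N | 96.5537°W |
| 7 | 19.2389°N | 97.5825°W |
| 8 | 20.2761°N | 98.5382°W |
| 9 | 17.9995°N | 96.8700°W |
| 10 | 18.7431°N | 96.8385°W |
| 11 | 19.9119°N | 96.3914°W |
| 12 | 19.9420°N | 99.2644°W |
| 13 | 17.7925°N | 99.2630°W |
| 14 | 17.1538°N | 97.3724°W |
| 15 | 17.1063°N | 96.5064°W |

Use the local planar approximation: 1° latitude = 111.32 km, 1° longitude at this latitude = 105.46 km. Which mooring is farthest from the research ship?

Distances from 19.0244°N, 97.4187°W:
1: √((-0.6013·111.32)² + (0.0557·105.46)²) = √(4480.523949 + 34.505309) = 67.1940 km
2: √((-1.8670·111.32)² + (0.0170·105.46)²) = √(43195.154450 + 3.214204) = 207.8422 km
3: √((-0.5700·111.32)² + (-0.9536·105.46)²) = √(4026.207066 + 10113.652299) = 118.9111 km
4: √((-1.1055·111.32)² + (-1.1313·105.46)²) = √(15144.812089 + 14234.135910) = 171.4029 km
5: √((-1.4807·111.32)² + (0.3349·105.46)²) = √(27169.431304 + 1247.400257) = 168.5729 km
6: √((-0.5749·111.32)² + (0.8650·105.46)²) = √(4095.727109 + 8321.617484) = 111.4331 km
7: √((0.2145·111.32)² + (-0.1638·105.46)²) = √(570.165570 + 298.403099) = 29.4715 km
8: √((1.2517·111.32)² + (-1.1195·105.46)²) = √(19415.424918 + 13938.746823) = 182.6312 km
9: √((-1.0249·111.32)² + (0.5487·105.46)²) = √(13016.954344 + 3348.462614) = 127.9274 km
10: √((-0.2813·111.32)² + (0.5802·105.46)²) = √(980.586387 + 3743.958127) = 68.7353 km
11: √((0.8875·111.32)² + (1.0273·105.46)²) = √(9760.748412 + 11737.351488) = 146.6223 km
12: √((0.9176·111.32)² + (-1.8457·105.46)²) = √(10434.057005 + 37887.657821) = 219.8220 km
13: √((-1.2319·111.32)² + (-1.8443·105.46)²) = √(18806.037846 + 37830.202542) = 237.9837 km
14: √((-1.8706·111.32)² + (0.0463·105.46)²) = √(43361.895187 + 23.841716) = 208.2924 km
15: √((-1.9181·111.32)² + (0.9123·105.46)²) = √(45592.025408 + 9256.586924) = 234.1978 km
Maximum: 13 at 237.9837 km.

13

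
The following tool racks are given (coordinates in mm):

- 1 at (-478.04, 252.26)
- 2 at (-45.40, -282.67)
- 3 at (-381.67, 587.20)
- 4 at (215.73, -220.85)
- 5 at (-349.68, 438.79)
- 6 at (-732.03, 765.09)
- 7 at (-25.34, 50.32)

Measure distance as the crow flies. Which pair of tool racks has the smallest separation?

Pairwise distances:
3–5: √((31.99)² + (-148.41)²) = √(1023.3601 + 22025.5281) = 151.82 mm
1–5: √((128.36)² + (186.53)²) = √(16476.2896 + 34793.4409) = 226.43 mm
2–4: √((261.13)² + (61.82)²) = √(68188.8769 + 3821.7124) = 268.35 mm
2–7: √((20.06)² + (332.99)²) = √(402.4036 + 110882.3401) = 333.59 mm
1–3: √((96.37)² + (334.94)²) = √(9287.1769 + 112184.8036) = 348.53 mm
4–7: √((-241.07)² + (271.17)²) = √(58114.7449 + 73533.1689) = 362.83 mm
3–6: √((-350.36)² + (177.89)²) = √(122752.1296 + 31644.8521) = 392.93 mm
1–7: √((452.70)² + (-201.94)²) = √(204937.2900 + 40779.7636) = 495.70 mm
5–6: √((-382.35)² + (326.30)²) = √(146191.5225 + 106471.6900) = 502.66 mm
5–7: √((324.34)² + (-388.47)²) = √(105196.4356 + 150908.9409) = 506.07 mm
1–6: √((-253.99)² + (512.83)²) = √(64510.9201 + 262994.6089) = 572.28 mm
3–7: √((356.33)² + (-536.88)²) = √(126971.0689 + 288240.1344) = 644.37 mm
1–2: √((432.64)² + (-534.93)²) = √(187177.3696 + 286150.1049) = 687.99 mm
2–5: √((-304.28)² + (721.46)²) = √(92586.3184 + 520504.5316) = 783.00 mm
1–4: √((693.77)² + (-473.11)²) = √(481316.8129 + 223833.0721) = 839.73 mm
4–5: √((-565.41)² + (659.64)²) = √(319688.4681 + 435124.9296) = 868.80 mm
2–3: √((-336.27)² + (869.87)²) = √(113077.5129 + 756673.8169) = 932.60 mm
3–4: √((597.40)² + (-808.05)²) = √(356886.7600 + 652944.8025) = 1004.90 mm
6–7: √((706.69)² + (-714.77)²) = √(499410.7561 + 510896.1529) = 1005.14 mm
2–6: √((-686.63)² + (1047.76)²) = √(471460.7569 + 1097801.0176) = 1252.70 mm
4–6: √((-947.76)² + (985.94)²) = √(898249.0176 + 972077.6836) = 1367.60 mm
Closest pair: 3–5 at 151.82 mm.

3 and 5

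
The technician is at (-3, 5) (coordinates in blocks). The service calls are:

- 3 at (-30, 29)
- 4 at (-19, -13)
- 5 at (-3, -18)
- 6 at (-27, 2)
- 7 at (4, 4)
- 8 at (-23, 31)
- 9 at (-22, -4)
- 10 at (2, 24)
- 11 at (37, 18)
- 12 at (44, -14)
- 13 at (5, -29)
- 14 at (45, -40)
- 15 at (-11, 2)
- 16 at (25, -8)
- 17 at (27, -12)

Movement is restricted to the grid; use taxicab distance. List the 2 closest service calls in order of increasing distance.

7, 15

Distances from (-3, 5):
3: 51 blocks
4: 34 blocks
5: 23 blocks
6: 27 blocks
7: 8 blocks
8: 46 blocks
9: 28 blocks
10: 24 blocks
11: 53 blocks
12: 66 blocks
13: 42 blocks
14: 93 blocks
15: 11 blocks
16: 41 blocks
17: 47 blocks
Sorted: 7 (8 blocks) < 15 (11 blocks) < 5 (23 blocks) < 10 (24 blocks) < …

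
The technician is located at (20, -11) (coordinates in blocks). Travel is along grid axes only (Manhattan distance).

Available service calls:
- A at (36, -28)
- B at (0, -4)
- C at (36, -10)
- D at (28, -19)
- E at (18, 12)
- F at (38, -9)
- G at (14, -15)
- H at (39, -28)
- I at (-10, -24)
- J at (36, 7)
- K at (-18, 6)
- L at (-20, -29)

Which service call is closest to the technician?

G

Distances from (20, -11):
A: 33 blocks
B: 27 blocks
C: 17 blocks
D: 16 blocks
E: 25 blocks
F: 20 blocks
G: 10 blocks
H: 36 blocks
I: 43 blocks
J: 34 blocks
K: 55 blocks
L: 58 blocks
Minimum: G at 10 blocks.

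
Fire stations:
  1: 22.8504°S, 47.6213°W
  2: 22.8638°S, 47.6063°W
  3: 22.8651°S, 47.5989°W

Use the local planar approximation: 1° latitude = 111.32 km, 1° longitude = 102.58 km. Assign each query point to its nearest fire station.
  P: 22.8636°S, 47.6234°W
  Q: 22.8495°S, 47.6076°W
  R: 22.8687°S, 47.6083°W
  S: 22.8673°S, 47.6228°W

P at 22.8636°S, 47.6234°W:
  1: √((0.0132·111.32)² + (0.0021·102.58)²) = √(2.159207 + 0.046405) = 1.4851 km
  2: √((-0.0002·111.32)² + (0.0171·102.58)²) = √(0.000496 + 3.076930) = 1.7543 km
  3: √((-0.0015·111.32)² + (0.0245·102.58)²) = √(0.027882 + 6.316225) = 2.5188 km
  → nearest: 1 (1.4851 km)
Q at 22.8495°S, 47.6076°W:
  1: √((-0.0009·111.32)² + (-0.0137·102.58)²) = √(0.010038 + 1.974997) = 1.4089 km
  2: √((-0.0143·111.32)² + (0.0013·102.58)²) = √(2.534069 + 0.017783) = 1.5975 km
  3: √((-0.0156·111.32)² + (0.0087·102.58)²) = √(3.015752 + 0.796460) = 1.9525 km
  → nearest: 1 (1.4089 km)
R at 22.8687°S, 47.6083°W:
  1: √((0.0183·111.32)² + (-0.0130·102.58)²) = √(4.150005 + 1.778329) = 2.4348 km
  2: √((0.0049·111.32)² + (0.0020·102.58)²) = √(0.297535 + 0.042091) = 0.5828 km
  3: √((0.0036·111.32)² + (0.0094·102.58)²) = √(0.160602 + 0.929782) = 1.0442 km
  → nearest: 2 (0.5828 km)
S at 22.8673°S, 47.6228°W:
  1: √((0.0169·111.32)² + (0.0015·102.58)²) = √(3.539320 + 0.023676) = 1.8876 km
  2: √((0.0035·111.32)² + (0.0165·102.58)²) = √(0.151804 + 2.864793) = 1.7368 km
  3: √((0.0022·111.32)² + (0.0239·102.58)²) = √(0.059978 + 6.010647) = 2.4639 km
  → nearest: 2 (1.7368 km)

P→1; Q→1; R→2; S→2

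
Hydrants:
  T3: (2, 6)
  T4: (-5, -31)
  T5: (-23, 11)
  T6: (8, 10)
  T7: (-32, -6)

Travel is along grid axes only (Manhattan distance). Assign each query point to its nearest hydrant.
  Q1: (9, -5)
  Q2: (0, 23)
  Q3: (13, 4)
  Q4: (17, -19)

Q1 at (9, -5):
  T3: 18
  T4: 40
  T5: 48
  T6: 16
  T7: 42
  → nearest: T6 (16)
Q2 at (0, 23):
  T3: 19
  T4: 59
  T5: 35
  T6: 21
  T7: 61
  → nearest: T3 (19)
Q3 at (13, 4):
  T3: 13
  T4: 53
  T5: 43
  T6: 11
  T7: 55
  → nearest: T6 (11)
Q4 at (17, -19):
  T3: 40
  T4: 34
  T5: 70
  T6: 38
  T7: 62
  → nearest: T4 (34)

Q1→T6; Q2→T3; Q3→T6; Q4→T4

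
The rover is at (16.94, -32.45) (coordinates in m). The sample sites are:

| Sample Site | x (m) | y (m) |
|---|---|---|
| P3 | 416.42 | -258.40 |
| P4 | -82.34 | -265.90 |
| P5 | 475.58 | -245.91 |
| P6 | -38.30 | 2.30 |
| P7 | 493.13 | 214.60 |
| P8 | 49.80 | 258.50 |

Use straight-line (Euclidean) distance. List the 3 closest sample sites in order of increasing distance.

P6, P4, P8

Distances from (16.94, -32.45):
P3: 458.95 m
P4: 253.68 m
P5: 505.88 m
P6: 65.26 m
P7: 536.46 m
P8: 292.80 m
Sorted: P6 (65.26 m) < P4 (253.68 m) < P8 (292.80 m) < P3 (458.95 m) < P5 (505.88 m) < …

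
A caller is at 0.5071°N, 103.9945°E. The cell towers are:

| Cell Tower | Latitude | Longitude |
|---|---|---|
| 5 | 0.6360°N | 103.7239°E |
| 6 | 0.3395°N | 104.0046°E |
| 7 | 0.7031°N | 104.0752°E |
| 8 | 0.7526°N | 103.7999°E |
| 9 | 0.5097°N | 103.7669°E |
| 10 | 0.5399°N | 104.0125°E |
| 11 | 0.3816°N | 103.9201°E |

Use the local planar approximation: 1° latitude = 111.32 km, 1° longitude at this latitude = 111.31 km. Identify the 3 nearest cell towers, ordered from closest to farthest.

10, 11, 6

Distances from 0.5071°N, 103.9945°E:
5: √((0.1289·111.32)² + (-0.2706·111.31)²) = √(205.898048 + 907.243677) = 33.3638 km
6: √((-0.1676·111.32)² + (0.0101·111.31)²) = √(348.092306 + 1.263895) = 18.6911 km
7: √((0.1960·111.32)² + (0.0807·111.31)²) = √(476.056542 + 80.689205) = 23.5955 km
8: √((0.2455·111.32)² + (-0.1946·111.31)²) = √(746.877520 + 469.195715) = 34.8722 km
9: √((0.0026·111.32)² + (-0.2276·111.31)²) = √(0.083771 + 641.819460) = 25.3358 km
10: √((0.0328·111.32)² + (0.0180·111.31)²) = √(13.331962 + 4.014333) = 4.1649 km
11: √((-0.1255·111.32)² + (-0.0744·111.31)²) = √(195.179341 + 68.582646) = 16.2408 km
Sorted: 10 (4.1649 km) < 11 (16.2408 km) < 6 (18.6911 km) < 7 (23.5955 km) < 9 (25.3358 km) < …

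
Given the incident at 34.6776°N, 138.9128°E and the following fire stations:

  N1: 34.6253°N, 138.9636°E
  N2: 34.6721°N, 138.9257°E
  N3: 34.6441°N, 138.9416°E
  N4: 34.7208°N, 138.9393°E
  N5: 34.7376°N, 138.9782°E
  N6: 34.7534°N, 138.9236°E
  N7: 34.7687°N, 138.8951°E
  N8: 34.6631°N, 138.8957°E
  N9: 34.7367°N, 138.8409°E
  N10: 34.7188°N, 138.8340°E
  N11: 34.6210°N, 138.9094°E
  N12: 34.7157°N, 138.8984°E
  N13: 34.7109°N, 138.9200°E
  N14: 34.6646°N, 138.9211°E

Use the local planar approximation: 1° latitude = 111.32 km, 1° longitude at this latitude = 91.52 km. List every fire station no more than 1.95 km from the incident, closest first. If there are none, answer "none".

Distances from 34.6776°N, 138.9128°E:
N1: √((-0.0523·111.32)² + (0.0508·91.52)²) = √(33.896103 + 21.615209) = 7.4506 km
N2: √((-0.0055·111.32)² + (0.0129·91.52)²) = √(0.374862 + 1.393835) = 1.3299 km
N3: √((-0.0335·111.32)² + (0.0288·91.52)²) = √(13.907082 + 6.947315) = 4.5667 km
N4: √((0.0432·111.32)² + (0.0265·91.52)²) = √(23.126712 + 5.881983) = 5.3860 km
N5: √((0.0600·111.32)² + (0.0654·91.52)²) = √(44.611713 + 35.825109) = 8.9687 km
N6: √((0.0758·111.32)² + (0.0108·91.52)²) = √(71.200789 + 0.976966) = 8.4957 km
N7: √((0.0911·111.32)² + (-0.0177·91.52)²) = √(102.844992 + 2.624089) = 10.2698 km
N8: √((-0.0145·111.32)² + (-0.0171·91.52)²) = √(2.605448 + 2.449200) = 2.2483 km
N9: √((0.0591·111.32)² + (-0.0719·91.52)²) = √(43.283399 + 43.300190) = 9.3050 km
N10: √((0.0412·111.32)² + (-0.0788·91.52)²) = √(21.034918 + 52.009713) = 8.5466 km
N11: √((-0.0566·111.32)² + (-0.0034·91.52)²) = √(39.698972 + 0.096826) = 6.3084 km
N12: √((0.0381·111.32)² + (-0.0144·91.52)²) = √(17.988558 + 1.736829) = 4.4413 km
N13: √((0.0333·111.32)² + (0.0072·91.52)²) = √(13.741523 + 0.434207) = 3.7651 km
N14: √((-0.0130·111.32)² + (0.0083·91.52)²) = √(2.094272 + 0.577016) = 1.6344 km
Threshold 1.95 km: N2 (1.3299 km), N14 (1.6344 km) are within range.

N2, N14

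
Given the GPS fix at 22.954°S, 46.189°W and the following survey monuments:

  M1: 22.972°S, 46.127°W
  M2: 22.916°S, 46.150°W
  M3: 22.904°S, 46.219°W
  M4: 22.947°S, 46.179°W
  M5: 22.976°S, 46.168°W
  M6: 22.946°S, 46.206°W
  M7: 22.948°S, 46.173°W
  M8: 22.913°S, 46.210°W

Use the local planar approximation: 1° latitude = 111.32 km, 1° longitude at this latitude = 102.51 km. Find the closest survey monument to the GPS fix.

Distances from 22.954°S, 46.189°W:
M1: √((-0.018·111.32)² + (0.062·102.51)²) = √(4.01505 + 40.39391) = 6.664 km
M2: √((0.038·111.32)² + (0.039·102.51)²) = √(17.89425 + 15.98312) = 5.820 km
M3: √((0.050·111.32)² + (-0.030·102.51)²) = √(30.98036 + 9.45747) = 6.359 km
M4: √((0.007·111.32)² + (0.010·102.51)²) = √(0.60721 + 1.05083) = 1.288 km
M5: √((-0.022·111.32)² + (0.021·102.51)²) = √(5.99780 + 4.63416) = 3.261 km
M6: √((0.008·111.32)² + (-0.017·102.51)²) = √(0.79310 + 3.03690) = 1.957 km
M7: √((0.006·111.32)² + (0.016·102.51)²) = √(0.44612 + 2.69012) = 1.771 km
M8: √((0.041·111.32)² + (-0.021·102.51)²) = √(20.83119 + 4.63416) = 5.046 km
Minimum: M4 at 1.288 km.

M4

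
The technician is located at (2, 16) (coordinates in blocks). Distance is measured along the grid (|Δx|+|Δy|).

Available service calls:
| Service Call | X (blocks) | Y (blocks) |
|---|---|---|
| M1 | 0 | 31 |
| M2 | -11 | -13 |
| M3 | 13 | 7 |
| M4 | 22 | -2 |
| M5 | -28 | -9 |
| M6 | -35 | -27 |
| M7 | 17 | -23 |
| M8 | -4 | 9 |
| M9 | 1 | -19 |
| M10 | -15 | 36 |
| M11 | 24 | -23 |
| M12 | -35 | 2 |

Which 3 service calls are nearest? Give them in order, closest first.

Distances from (2, 16):
M1: |-2| + |15| = 2 + 15 = 17 blocks
M2: |-13| + |-29| = 13 + 29 = 42 blocks
M3: |11| + |-9| = 11 + 9 = 20 blocks
M4: |20| + |-18| = 20 + 18 = 38 blocks
M5: |-30| + |-25| = 30 + 25 = 55 blocks
M6: |-37| + |-43| = 37 + 43 = 80 blocks
M7: |15| + |-39| = 15 + 39 = 54 blocks
M8: |-6| + |-7| = 6 + 7 = 13 blocks
M9: |-1| + |-35| = 1 + 35 = 36 blocks
M10: |-17| + |20| = 17 + 20 = 37 blocks
M11: |22| + |-39| = 22 + 39 = 61 blocks
M12: |-37| + |-14| = 37 + 14 = 51 blocks
Sorted: M8 (13 blocks) < M1 (17 blocks) < M3 (20 blocks) < M9 (36 blocks) < M10 (37 blocks) < …

M8, M1, M3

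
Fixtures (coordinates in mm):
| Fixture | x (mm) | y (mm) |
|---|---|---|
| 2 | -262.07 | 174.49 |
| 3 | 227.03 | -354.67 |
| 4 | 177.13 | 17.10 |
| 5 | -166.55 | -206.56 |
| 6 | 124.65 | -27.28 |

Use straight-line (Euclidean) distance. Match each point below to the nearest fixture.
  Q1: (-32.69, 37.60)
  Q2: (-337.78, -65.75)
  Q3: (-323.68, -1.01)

Q1 at (-32.69, 37.60):
  2: √((-229.38)² + (136.89)²) = √(52615.1844 + 18738.8721) = 267.12 mm
  3: √((259.72)² + (-392.27)²) = √(67454.4784 + 153875.7529) = 470.46 mm
  4: √((209.82)² + (-20.50)²) = √(44024.4324 + 420.2500) = 210.82 mm
  5: √((-133.86)² + (-244.16)²) = √(17918.4996 + 59614.1056) = 278.45 mm
  6: √((157.34)² + (-64.88)²) = √(24755.8756 + 4209.4144) = 170.19 mm
  → nearest: 6 (170.19 mm)
Q2 at (-337.78, -65.75):
  2: √((75.71)² + (240.24)²) = √(5732.0041 + 57715.2576) = 251.89 mm
  3: √((564.81)² + (-288.92)²) = √(319010.3361 + 83474.7664) = 634.42 mm
  4: √((514.91)² + (82.85)²) = √(265132.3081 + 6864.1225) = 521.53 mm
  5: √((171.23)² + (-140.81)²) = √(29319.7129 + 19827.4561) = 221.69 mm
  6: √((462.43)² + (38.47)²) = √(213841.5049 + 1479.9409) = 464.03 mm
  → nearest: 5 (221.69 mm)
Q3 at (-323.68, -1.01):
  2: √((61.61)² + (175.50)²) = √(3795.7921 + 30800.2500) = 186.00 mm
  3: √((550.71)² + (-353.66)²) = √(303281.5041 + 125075.3956) = 654.49 mm
  4: √((500.81)² + (18.11)²) = √(250810.6561 + 327.9721) = 501.14 mm
  5: √((157.13)² + (-205.55)²) = √(24689.8369 + 42250.8025) = 258.73 mm
  6: √((448.33)² + (-26.27)²) = √(200999.7889 + 690.1129) = 449.10 mm
  → nearest: 2 (186.00 mm)

Q1→6; Q2→5; Q3→2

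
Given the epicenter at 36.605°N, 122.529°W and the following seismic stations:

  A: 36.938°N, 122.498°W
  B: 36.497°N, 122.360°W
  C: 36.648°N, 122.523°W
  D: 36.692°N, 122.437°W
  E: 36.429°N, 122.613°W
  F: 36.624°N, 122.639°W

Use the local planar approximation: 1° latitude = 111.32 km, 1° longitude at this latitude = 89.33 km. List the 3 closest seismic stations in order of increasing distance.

C, F, D

Distances from 36.605°N, 122.529°W:
A: 37.173 km
B: 19.299 km
C: 4.817 km
D: 12.702 km
E: 20.980 km
F: 10.051 km
Sorted: C (4.817 km) < F (10.051 km) < D (12.702 km) < B (19.299 km) < E (20.980 km) < …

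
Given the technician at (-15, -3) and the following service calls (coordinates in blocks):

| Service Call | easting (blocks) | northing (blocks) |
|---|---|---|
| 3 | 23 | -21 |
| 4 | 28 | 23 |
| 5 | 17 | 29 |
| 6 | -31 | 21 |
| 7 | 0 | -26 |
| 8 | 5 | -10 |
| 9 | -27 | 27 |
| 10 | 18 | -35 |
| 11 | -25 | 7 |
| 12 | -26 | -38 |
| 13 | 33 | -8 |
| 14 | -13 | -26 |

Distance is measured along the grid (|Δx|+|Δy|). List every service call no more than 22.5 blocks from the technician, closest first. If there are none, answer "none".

Distances from (-15, -3):
3: |38| + |-18| = 38 + 18 = 56 blocks
4: |43| + |26| = 43 + 26 = 69 blocks
5: |32| + |32| = 32 + 32 = 64 blocks
6: |-16| + |24| = 16 + 24 = 40 blocks
7: |15| + |-23| = 15 + 23 = 38 blocks
8: |20| + |-7| = 20 + 7 = 27 blocks
9: |-12| + |30| = 12 + 30 = 42 blocks
10: |33| + |-32| = 33 + 32 = 65 blocks
11: |-10| + |10| = 10 + 10 = 20 blocks
12: |-11| + |-35| = 11 + 35 = 46 blocks
13: |48| + |-5| = 48 + 5 = 53 blocks
14: |2| + |-23| = 2 + 23 = 25 blocks
Threshold 22.5 blocks: 11 (20 blocks) is within range.

11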